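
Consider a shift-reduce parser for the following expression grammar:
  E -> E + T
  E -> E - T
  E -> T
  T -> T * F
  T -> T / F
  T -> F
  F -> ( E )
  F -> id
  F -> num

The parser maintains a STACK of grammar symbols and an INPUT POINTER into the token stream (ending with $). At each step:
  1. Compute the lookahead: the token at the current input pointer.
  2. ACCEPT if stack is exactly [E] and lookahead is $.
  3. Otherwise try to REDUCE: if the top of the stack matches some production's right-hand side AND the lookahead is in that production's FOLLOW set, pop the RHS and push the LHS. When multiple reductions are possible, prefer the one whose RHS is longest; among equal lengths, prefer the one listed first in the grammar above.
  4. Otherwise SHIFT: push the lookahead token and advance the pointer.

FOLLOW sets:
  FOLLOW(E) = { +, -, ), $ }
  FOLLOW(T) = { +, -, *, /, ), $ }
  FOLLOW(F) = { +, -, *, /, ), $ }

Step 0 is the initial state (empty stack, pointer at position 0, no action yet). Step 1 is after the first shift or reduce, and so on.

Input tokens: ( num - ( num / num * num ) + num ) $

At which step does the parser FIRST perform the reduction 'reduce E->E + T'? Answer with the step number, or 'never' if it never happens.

Step 1: shift (. Stack=[(] ptr=1 lookahead=num remaining=[num - ( num / num * num ) + num ) $]
Step 2: shift num. Stack=[( num] ptr=2 lookahead=- remaining=[- ( num / num * num ) + num ) $]
Step 3: reduce F->num. Stack=[( F] ptr=2 lookahead=- remaining=[- ( num / num * num ) + num ) $]
Step 4: reduce T->F. Stack=[( T] ptr=2 lookahead=- remaining=[- ( num / num * num ) + num ) $]
Step 5: reduce E->T. Stack=[( E] ptr=2 lookahead=- remaining=[- ( num / num * num ) + num ) $]
Step 6: shift -. Stack=[( E -] ptr=3 lookahead=( remaining=[( num / num * num ) + num ) $]
Step 7: shift (. Stack=[( E - (] ptr=4 lookahead=num remaining=[num / num * num ) + num ) $]
Step 8: shift num. Stack=[( E - ( num] ptr=5 lookahead=/ remaining=[/ num * num ) + num ) $]
Step 9: reduce F->num. Stack=[( E - ( F] ptr=5 lookahead=/ remaining=[/ num * num ) + num ) $]
Step 10: reduce T->F. Stack=[( E - ( T] ptr=5 lookahead=/ remaining=[/ num * num ) + num ) $]
Step 11: shift /. Stack=[( E - ( T /] ptr=6 lookahead=num remaining=[num * num ) + num ) $]
Step 12: shift num. Stack=[( E - ( T / num] ptr=7 lookahead=* remaining=[* num ) + num ) $]
Step 13: reduce F->num. Stack=[( E - ( T / F] ptr=7 lookahead=* remaining=[* num ) + num ) $]
Step 14: reduce T->T / F. Stack=[( E - ( T] ptr=7 lookahead=* remaining=[* num ) + num ) $]
Step 15: shift *. Stack=[( E - ( T *] ptr=8 lookahead=num remaining=[num ) + num ) $]
Step 16: shift num. Stack=[( E - ( T * num] ptr=9 lookahead=) remaining=[) + num ) $]
Step 17: reduce F->num. Stack=[( E - ( T * F] ptr=9 lookahead=) remaining=[) + num ) $]
Step 18: reduce T->T * F. Stack=[( E - ( T] ptr=9 lookahead=) remaining=[) + num ) $]
Step 19: reduce E->T. Stack=[( E - ( E] ptr=9 lookahead=) remaining=[) + num ) $]
Step 20: shift ). Stack=[( E - ( E )] ptr=10 lookahead=+ remaining=[+ num ) $]
Step 21: reduce F->( E ). Stack=[( E - F] ptr=10 lookahead=+ remaining=[+ num ) $]
Step 22: reduce T->F. Stack=[( E - T] ptr=10 lookahead=+ remaining=[+ num ) $]
Step 23: reduce E->E - T. Stack=[( E] ptr=10 lookahead=+ remaining=[+ num ) $]
Step 24: shift +. Stack=[( E +] ptr=11 lookahead=num remaining=[num ) $]
Step 25: shift num. Stack=[( E + num] ptr=12 lookahead=) remaining=[) $]
Step 26: reduce F->num. Stack=[( E + F] ptr=12 lookahead=) remaining=[) $]
Step 27: reduce T->F. Stack=[( E + T] ptr=12 lookahead=) remaining=[) $]
Step 28: reduce E->E + T. Stack=[( E] ptr=12 lookahead=) remaining=[) $]

Answer: 28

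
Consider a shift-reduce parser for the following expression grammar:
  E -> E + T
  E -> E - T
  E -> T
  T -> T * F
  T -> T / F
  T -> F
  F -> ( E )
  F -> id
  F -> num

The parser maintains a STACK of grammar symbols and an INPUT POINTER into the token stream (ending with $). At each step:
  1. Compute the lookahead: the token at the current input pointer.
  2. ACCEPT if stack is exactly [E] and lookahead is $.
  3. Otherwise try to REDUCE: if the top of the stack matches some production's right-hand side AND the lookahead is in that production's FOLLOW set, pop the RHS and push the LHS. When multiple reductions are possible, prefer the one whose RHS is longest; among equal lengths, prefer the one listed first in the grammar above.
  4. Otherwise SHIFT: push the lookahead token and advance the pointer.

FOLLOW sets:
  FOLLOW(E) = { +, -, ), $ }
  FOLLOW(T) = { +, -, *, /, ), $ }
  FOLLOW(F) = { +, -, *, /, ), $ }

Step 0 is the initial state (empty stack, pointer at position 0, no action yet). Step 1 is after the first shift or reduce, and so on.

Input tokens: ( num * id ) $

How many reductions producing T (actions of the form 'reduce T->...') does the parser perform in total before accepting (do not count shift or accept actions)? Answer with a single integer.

Step 1: shift (. Stack=[(] ptr=1 lookahead=num remaining=[num * id ) $]
Step 2: shift num. Stack=[( num] ptr=2 lookahead=* remaining=[* id ) $]
Step 3: reduce F->num. Stack=[( F] ptr=2 lookahead=* remaining=[* id ) $]
Step 4: reduce T->F. Stack=[( T] ptr=2 lookahead=* remaining=[* id ) $]
Step 5: shift *. Stack=[( T *] ptr=3 lookahead=id remaining=[id ) $]
Step 6: shift id. Stack=[( T * id] ptr=4 lookahead=) remaining=[) $]
Step 7: reduce F->id. Stack=[( T * F] ptr=4 lookahead=) remaining=[) $]
Step 8: reduce T->T * F. Stack=[( T] ptr=4 lookahead=) remaining=[) $]
Step 9: reduce E->T. Stack=[( E] ptr=4 lookahead=) remaining=[) $]
Step 10: shift ). Stack=[( E )] ptr=5 lookahead=$ remaining=[$]
Step 11: reduce F->( E ). Stack=[F] ptr=5 lookahead=$ remaining=[$]
Step 12: reduce T->F. Stack=[T] ptr=5 lookahead=$ remaining=[$]
Step 13: reduce E->T. Stack=[E] ptr=5 lookahead=$ remaining=[$]
Step 14: accept. Stack=[E] ptr=5 lookahead=$ remaining=[$]

Answer: 3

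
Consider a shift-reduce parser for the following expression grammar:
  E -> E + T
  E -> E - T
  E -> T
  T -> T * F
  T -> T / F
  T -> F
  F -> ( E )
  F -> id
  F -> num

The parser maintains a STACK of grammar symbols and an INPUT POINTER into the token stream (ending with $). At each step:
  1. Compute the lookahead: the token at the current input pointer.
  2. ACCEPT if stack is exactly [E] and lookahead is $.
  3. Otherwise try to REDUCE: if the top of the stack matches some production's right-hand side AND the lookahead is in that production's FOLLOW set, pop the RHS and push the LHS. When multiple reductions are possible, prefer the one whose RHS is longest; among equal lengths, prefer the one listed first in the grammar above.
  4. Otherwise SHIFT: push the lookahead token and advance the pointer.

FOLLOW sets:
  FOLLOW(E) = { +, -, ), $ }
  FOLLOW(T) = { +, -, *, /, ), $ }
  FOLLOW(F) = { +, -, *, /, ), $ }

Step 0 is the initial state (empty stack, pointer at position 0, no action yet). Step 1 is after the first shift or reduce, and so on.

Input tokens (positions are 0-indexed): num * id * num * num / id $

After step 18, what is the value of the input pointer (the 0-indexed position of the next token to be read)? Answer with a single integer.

Step 1: shift num. Stack=[num] ptr=1 lookahead=* remaining=[* id * num * num / id $]
Step 2: reduce F->num. Stack=[F] ptr=1 lookahead=* remaining=[* id * num * num / id $]
Step 3: reduce T->F. Stack=[T] ptr=1 lookahead=* remaining=[* id * num * num / id $]
Step 4: shift *. Stack=[T *] ptr=2 lookahead=id remaining=[id * num * num / id $]
Step 5: shift id. Stack=[T * id] ptr=3 lookahead=* remaining=[* num * num / id $]
Step 6: reduce F->id. Stack=[T * F] ptr=3 lookahead=* remaining=[* num * num / id $]
Step 7: reduce T->T * F. Stack=[T] ptr=3 lookahead=* remaining=[* num * num / id $]
Step 8: shift *. Stack=[T *] ptr=4 lookahead=num remaining=[num * num / id $]
Step 9: shift num. Stack=[T * num] ptr=5 lookahead=* remaining=[* num / id $]
Step 10: reduce F->num. Stack=[T * F] ptr=5 lookahead=* remaining=[* num / id $]
Step 11: reduce T->T * F. Stack=[T] ptr=5 lookahead=* remaining=[* num / id $]
Step 12: shift *. Stack=[T *] ptr=6 lookahead=num remaining=[num / id $]
Step 13: shift num. Stack=[T * num] ptr=7 lookahead=/ remaining=[/ id $]
Step 14: reduce F->num. Stack=[T * F] ptr=7 lookahead=/ remaining=[/ id $]
Step 15: reduce T->T * F. Stack=[T] ptr=7 lookahead=/ remaining=[/ id $]
Step 16: shift /. Stack=[T /] ptr=8 lookahead=id remaining=[id $]
Step 17: shift id. Stack=[T / id] ptr=9 lookahead=$ remaining=[$]
Step 18: reduce F->id. Stack=[T / F] ptr=9 lookahead=$ remaining=[$]

Answer: 9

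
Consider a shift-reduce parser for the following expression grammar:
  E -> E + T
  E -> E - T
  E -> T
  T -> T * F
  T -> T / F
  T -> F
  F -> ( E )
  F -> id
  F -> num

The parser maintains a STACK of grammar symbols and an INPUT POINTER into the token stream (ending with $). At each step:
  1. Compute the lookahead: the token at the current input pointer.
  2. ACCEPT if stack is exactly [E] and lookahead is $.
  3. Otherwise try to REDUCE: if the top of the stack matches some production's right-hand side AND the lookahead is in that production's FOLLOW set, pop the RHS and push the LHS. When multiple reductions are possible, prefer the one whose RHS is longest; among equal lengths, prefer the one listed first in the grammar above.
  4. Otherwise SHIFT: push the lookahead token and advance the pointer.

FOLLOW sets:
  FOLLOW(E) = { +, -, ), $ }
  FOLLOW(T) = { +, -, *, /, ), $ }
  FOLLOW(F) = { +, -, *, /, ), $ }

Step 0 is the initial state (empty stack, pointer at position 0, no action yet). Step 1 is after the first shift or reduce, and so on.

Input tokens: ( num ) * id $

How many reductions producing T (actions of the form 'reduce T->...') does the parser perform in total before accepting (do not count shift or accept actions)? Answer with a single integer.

Answer: 3

Derivation:
Step 1: shift (. Stack=[(] ptr=1 lookahead=num remaining=[num ) * id $]
Step 2: shift num. Stack=[( num] ptr=2 lookahead=) remaining=[) * id $]
Step 3: reduce F->num. Stack=[( F] ptr=2 lookahead=) remaining=[) * id $]
Step 4: reduce T->F. Stack=[( T] ptr=2 lookahead=) remaining=[) * id $]
Step 5: reduce E->T. Stack=[( E] ptr=2 lookahead=) remaining=[) * id $]
Step 6: shift ). Stack=[( E )] ptr=3 lookahead=* remaining=[* id $]
Step 7: reduce F->( E ). Stack=[F] ptr=3 lookahead=* remaining=[* id $]
Step 8: reduce T->F. Stack=[T] ptr=3 lookahead=* remaining=[* id $]
Step 9: shift *. Stack=[T *] ptr=4 lookahead=id remaining=[id $]
Step 10: shift id. Stack=[T * id] ptr=5 lookahead=$ remaining=[$]
Step 11: reduce F->id. Stack=[T * F] ptr=5 lookahead=$ remaining=[$]
Step 12: reduce T->T * F. Stack=[T] ptr=5 lookahead=$ remaining=[$]
Step 13: reduce E->T. Stack=[E] ptr=5 lookahead=$ remaining=[$]
Step 14: accept. Stack=[E] ptr=5 lookahead=$ remaining=[$]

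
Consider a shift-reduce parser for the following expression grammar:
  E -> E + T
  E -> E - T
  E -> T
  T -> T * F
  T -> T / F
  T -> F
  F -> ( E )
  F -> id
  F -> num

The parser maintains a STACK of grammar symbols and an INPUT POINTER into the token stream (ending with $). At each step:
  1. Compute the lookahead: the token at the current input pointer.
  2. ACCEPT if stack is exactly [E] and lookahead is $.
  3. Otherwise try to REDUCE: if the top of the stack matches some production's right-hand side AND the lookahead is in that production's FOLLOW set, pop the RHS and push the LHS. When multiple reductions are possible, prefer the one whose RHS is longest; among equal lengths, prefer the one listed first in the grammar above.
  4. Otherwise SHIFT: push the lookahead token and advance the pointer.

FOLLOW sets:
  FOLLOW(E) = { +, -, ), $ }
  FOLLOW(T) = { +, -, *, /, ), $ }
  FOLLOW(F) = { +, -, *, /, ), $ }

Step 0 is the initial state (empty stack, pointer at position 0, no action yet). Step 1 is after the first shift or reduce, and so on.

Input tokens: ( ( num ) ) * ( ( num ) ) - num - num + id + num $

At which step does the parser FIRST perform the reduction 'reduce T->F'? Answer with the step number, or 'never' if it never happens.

Answer: 5

Derivation:
Step 1: shift (. Stack=[(] ptr=1 lookahead=( remaining=[( num ) ) * ( ( num ) ) - num - num + id + num $]
Step 2: shift (. Stack=[( (] ptr=2 lookahead=num remaining=[num ) ) * ( ( num ) ) - num - num + id + num $]
Step 3: shift num. Stack=[( ( num] ptr=3 lookahead=) remaining=[) ) * ( ( num ) ) - num - num + id + num $]
Step 4: reduce F->num. Stack=[( ( F] ptr=3 lookahead=) remaining=[) ) * ( ( num ) ) - num - num + id + num $]
Step 5: reduce T->F. Stack=[( ( T] ptr=3 lookahead=) remaining=[) ) * ( ( num ) ) - num - num + id + num $]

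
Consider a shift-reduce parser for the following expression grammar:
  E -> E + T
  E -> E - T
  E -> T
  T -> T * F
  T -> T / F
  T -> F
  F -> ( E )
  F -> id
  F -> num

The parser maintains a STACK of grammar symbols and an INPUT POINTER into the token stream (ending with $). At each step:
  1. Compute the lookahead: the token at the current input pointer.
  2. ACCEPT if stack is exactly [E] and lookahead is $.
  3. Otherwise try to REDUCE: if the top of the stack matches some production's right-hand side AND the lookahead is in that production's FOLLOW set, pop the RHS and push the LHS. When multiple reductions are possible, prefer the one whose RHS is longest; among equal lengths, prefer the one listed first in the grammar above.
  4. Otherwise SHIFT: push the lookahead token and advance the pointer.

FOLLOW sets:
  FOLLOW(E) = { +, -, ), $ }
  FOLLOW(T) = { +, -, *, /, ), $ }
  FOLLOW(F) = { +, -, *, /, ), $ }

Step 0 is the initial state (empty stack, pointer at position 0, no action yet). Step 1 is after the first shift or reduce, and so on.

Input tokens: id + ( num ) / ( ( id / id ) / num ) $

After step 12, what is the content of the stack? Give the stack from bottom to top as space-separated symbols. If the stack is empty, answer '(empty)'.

Step 1: shift id. Stack=[id] ptr=1 lookahead=+ remaining=[+ ( num ) / ( ( id / id ) / num ) $]
Step 2: reduce F->id. Stack=[F] ptr=1 lookahead=+ remaining=[+ ( num ) / ( ( id / id ) / num ) $]
Step 3: reduce T->F. Stack=[T] ptr=1 lookahead=+ remaining=[+ ( num ) / ( ( id / id ) / num ) $]
Step 4: reduce E->T. Stack=[E] ptr=1 lookahead=+ remaining=[+ ( num ) / ( ( id / id ) / num ) $]
Step 5: shift +. Stack=[E +] ptr=2 lookahead=( remaining=[( num ) / ( ( id / id ) / num ) $]
Step 6: shift (. Stack=[E + (] ptr=3 lookahead=num remaining=[num ) / ( ( id / id ) / num ) $]
Step 7: shift num. Stack=[E + ( num] ptr=4 lookahead=) remaining=[) / ( ( id / id ) / num ) $]
Step 8: reduce F->num. Stack=[E + ( F] ptr=4 lookahead=) remaining=[) / ( ( id / id ) / num ) $]
Step 9: reduce T->F. Stack=[E + ( T] ptr=4 lookahead=) remaining=[) / ( ( id / id ) / num ) $]
Step 10: reduce E->T. Stack=[E + ( E] ptr=4 lookahead=) remaining=[) / ( ( id / id ) / num ) $]
Step 11: shift ). Stack=[E + ( E )] ptr=5 lookahead=/ remaining=[/ ( ( id / id ) / num ) $]
Step 12: reduce F->( E ). Stack=[E + F] ptr=5 lookahead=/ remaining=[/ ( ( id / id ) / num ) $]

Answer: E + F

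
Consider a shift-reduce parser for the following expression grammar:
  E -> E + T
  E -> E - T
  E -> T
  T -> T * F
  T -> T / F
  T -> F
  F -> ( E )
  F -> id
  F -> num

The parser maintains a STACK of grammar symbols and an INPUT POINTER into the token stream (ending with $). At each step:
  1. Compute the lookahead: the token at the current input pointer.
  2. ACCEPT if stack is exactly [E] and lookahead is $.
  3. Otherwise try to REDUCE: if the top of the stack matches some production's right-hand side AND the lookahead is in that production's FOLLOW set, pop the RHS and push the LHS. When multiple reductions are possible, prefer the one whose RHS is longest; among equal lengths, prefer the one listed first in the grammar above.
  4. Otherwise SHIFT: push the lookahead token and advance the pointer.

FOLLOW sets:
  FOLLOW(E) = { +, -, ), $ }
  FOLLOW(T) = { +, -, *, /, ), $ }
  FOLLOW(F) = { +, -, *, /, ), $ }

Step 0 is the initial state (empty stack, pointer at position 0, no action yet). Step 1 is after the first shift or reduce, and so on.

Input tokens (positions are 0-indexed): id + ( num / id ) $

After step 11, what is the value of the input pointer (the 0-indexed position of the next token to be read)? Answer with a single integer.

Step 1: shift id. Stack=[id] ptr=1 lookahead=+ remaining=[+ ( num / id ) $]
Step 2: reduce F->id. Stack=[F] ptr=1 lookahead=+ remaining=[+ ( num / id ) $]
Step 3: reduce T->F. Stack=[T] ptr=1 lookahead=+ remaining=[+ ( num / id ) $]
Step 4: reduce E->T. Stack=[E] ptr=1 lookahead=+ remaining=[+ ( num / id ) $]
Step 5: shift +. Stack=[E +] ptr=2 lookahead=( remaining=[( num / id ) $]
Step 6: shift (. Stack=[E + (] ptr=3 lookahead=num remaining=[num / id ) $]
Step 7: shift num. Stack=[E + ( num] ptr=4 lookahead=/ remaining=[/ id ) $]
Step 8: reduce F->num. Stack=[E + ( F] ptr=4 lookahead=/ remaining=[/ id ) $]
Step 9: reduce T->F. Stack=[E + ( T] ptr=4 lookahead=/ remaining=[/ id ) $]
Step 10: shift /. Stack=[E + ( T /] ptr=5 lookahead=id remaining=[id ) $]
Step 11: shift id. Stack=[E + ( T / id] ptr=6 lookahead=) remaining=[) $]

Answer: 6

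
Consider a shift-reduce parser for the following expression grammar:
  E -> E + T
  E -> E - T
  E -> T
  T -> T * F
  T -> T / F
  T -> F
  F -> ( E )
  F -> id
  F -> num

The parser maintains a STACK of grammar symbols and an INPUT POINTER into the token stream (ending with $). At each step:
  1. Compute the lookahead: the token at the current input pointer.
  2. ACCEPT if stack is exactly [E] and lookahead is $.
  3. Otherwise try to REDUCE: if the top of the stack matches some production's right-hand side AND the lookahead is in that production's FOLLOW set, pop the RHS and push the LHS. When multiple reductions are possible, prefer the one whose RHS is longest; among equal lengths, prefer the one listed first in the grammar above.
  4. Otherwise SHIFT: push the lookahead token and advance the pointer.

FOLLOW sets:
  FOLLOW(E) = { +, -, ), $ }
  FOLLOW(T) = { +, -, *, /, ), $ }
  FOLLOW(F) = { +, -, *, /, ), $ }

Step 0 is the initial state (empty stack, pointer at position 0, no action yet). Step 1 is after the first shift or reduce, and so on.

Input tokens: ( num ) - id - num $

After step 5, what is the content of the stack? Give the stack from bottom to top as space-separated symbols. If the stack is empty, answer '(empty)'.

Step 1: shift (. Stack=[(] ptr=1 lookahead=num remaining=[num ) - id - num $]
Step 2: shift num. Stack=[( num] ptr=2 lookahead=) remaining=[) - id - num $]
Step 3: reduce F->num. Stack=[( F] ptr=2 lookahead=) remaining=[) - id - num $]
Step 4: reduce T->F. Stack=[( T] ptr=2 lookahead=) remaining=[) - id - num $]
Step 5: reduce E->T. Stack=[( E] ptr=2 lookahead=) remaining=[) - id - num $]

Answer: ( E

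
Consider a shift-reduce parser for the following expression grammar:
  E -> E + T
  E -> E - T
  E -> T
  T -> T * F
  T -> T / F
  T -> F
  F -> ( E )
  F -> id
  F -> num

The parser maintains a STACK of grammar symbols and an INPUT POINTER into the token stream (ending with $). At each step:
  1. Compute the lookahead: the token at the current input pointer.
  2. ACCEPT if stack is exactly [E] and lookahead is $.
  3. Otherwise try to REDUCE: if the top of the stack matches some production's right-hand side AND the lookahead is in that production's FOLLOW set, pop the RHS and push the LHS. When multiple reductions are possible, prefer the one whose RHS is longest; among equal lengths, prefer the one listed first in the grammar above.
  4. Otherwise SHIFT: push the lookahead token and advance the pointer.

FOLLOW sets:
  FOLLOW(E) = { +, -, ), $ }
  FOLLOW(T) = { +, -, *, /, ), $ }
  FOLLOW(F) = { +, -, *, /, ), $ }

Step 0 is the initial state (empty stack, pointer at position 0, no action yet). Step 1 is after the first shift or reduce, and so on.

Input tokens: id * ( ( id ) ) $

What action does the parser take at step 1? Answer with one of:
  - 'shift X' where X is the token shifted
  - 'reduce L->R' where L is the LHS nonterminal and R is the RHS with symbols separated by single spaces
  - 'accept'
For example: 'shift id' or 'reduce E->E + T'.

Answer: shift id

Derivation:
Step 1: shift id. Stack=[id] ptr=1 lookahead=* remaining=[* ( ( id ) ) $]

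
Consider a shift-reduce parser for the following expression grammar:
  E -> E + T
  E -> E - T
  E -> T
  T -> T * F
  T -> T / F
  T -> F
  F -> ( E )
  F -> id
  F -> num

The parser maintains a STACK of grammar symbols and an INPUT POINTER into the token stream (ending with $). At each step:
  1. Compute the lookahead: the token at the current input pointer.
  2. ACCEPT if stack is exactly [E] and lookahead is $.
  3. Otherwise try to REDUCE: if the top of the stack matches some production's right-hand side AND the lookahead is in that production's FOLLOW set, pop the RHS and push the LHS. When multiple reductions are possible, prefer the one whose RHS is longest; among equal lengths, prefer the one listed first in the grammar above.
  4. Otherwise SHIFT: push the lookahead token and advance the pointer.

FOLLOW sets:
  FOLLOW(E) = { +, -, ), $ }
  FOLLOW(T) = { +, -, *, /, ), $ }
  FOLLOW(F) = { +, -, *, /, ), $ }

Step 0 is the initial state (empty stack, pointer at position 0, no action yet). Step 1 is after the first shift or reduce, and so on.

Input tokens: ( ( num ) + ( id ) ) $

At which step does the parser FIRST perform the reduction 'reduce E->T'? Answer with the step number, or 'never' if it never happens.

Step 1: shift (. Stack=[(] ptr=1 lookahead=( remaining=[( num ) + ( id ) ) $]
Step 2: shift (. Stack=[( (] ptr=2 lookahead=num remaining=[num ) + ( id ) ) $]
Step 3: shift num. Stack=[( ( num] ptr=3 lookahead=) remaining=[) + ( id ) ) $]
Step 4: reduce F->num. Stack=[( ( F] ptr=3 lookahead=) remaining=[) + ( id ) ) $]
Step 5: reduce T->F. Stack=[( ( T] ptr=3 lookahead=) remaining=[) + ( id ) ) $]
Step 6: reduce E->T. Stack=[( ( E] ptr=3 lookahead=) remaining=[) + ( id ) ) $]

Answer: 6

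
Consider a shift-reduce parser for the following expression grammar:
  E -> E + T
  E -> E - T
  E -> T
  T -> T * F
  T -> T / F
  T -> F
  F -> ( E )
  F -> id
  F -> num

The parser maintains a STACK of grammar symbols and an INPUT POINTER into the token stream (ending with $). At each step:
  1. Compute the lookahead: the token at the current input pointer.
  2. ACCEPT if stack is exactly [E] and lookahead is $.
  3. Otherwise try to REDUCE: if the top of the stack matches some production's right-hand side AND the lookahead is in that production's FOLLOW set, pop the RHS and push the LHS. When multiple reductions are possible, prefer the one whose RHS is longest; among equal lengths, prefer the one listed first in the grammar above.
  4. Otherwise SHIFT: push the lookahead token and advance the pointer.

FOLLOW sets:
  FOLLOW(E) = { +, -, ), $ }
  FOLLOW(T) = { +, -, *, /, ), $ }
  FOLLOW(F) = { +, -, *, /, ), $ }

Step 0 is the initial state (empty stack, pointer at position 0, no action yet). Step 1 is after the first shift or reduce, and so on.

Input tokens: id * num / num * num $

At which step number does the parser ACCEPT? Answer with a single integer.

Answer: 17

Derivation:
Step 1: shift id. Stack=[id] ptr=1 lookahead=* remaining=[* num / num * num $]
Step 2: reduce F->id. Stack=[F] ptr=1 lookahead=* remaining=[* num / num * num $]
Step 3: reduce T->F. Stack=[T] ptr=1 lookahead=* remaining=[* num / num * num $]
Step 4: shift *. Stack=[T *] ptr=2 lookahead=num remaining=[num / num * num $]
Step 5: shift num. Stack=[T * num] ptr=3 lookahead=/ remaining=[/ num * num $]
Step 6: reduce F->num. Stack=[T * F] ptr=3 lookahead=/ remaining=[/ num * num $]
Step 7: reduce T->T * F. Stack=[T] ptr=3 lookahead=/ remaining=[/ num * num $]
Step 8: shift /. Stack=[T /] ptr=4 lookahead=num remaining=[num * num $]
Step 9: shift num. Stack=[T / num] ptr=5 lookahead=* remaining=[* num $]
Step 10: reduce F->num. Stack=[T / F] ptr=5 lookahead=* remaining=[* num $]
Step 11: reduce T->T / F. Stack=[T] ptr=5 lookahead=* remaining=[* num $]
Step 12: shift *. Stack=[T *] ptr=6 lookahead=num remaining=[num $]
Step 13: shift num. Stack=[T * num] ptr=7 lookahead=$ remaining=[$]
Step 14: reduce F->num. Stack=[T * F] ptr=7 lookahead=$ remaining=[$]
Step 15: reduce T->T * F. Stack=[T] ptr=7 lookahead=$ remaining=[$]
Step 16: reduce E->T. Stack=[E] ptr=7 lookahead=$ remaining=[$]
Step 17: accept. Stack=[E] ptr=7 lookahead=$ remaining=[$]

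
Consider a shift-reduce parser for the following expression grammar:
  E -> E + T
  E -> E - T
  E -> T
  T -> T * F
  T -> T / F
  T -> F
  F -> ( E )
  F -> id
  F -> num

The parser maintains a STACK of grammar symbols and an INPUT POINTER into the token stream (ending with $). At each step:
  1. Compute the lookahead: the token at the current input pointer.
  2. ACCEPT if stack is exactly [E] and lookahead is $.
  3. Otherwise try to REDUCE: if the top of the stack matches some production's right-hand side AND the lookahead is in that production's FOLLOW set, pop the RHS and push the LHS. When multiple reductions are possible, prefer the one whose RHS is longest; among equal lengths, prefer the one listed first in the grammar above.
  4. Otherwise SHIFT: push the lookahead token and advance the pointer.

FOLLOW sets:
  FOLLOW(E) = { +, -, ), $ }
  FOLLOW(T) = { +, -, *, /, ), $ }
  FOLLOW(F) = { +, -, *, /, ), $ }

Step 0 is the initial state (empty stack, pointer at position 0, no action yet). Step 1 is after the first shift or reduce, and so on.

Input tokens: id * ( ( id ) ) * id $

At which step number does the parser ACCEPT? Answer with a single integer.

Answer: 23

Derivation:
Step 1: shift id. Stack=[id] ptr=1 lookahead=* remaining=[* ( ( id ) ) * id $]
Step 2: reduce F->id. Stack=[F] ptr=1 lookahead=* remaining=[* ( ( id ) ) * id $]
Step 3: reduce T->F. Stack=[T] ptr=1 lookahead=* remaining=[* ( ( id ) ) * id $]
Step 4: shift *. Stack=[T *] ptr=2 lookahead=( remaining=[( ( id ) ) * id $]
Step 5: shift (. Stack=[T * (] ptr=3 lookahead=( remaining=[( id ) ) * id $]
Step 6: shift (. Stack=[T * ( (] ptr=4 lookahead=id remaining=[id ) ) * id $]
Step 7: shift id. Stack=[T * ( ( id] ptr=5 lookahead=) remaining=[) ) * id $]
Step 8: reduce F->id. Stack=[T * ( ( F] ptr=5 lookahead=) remaining=[) ) * id $]
Step 9: reduce T->F. Stack=[T * ( ( T] ptr=5 lookahead=) remaining=[) ) * id $]
Step 10: reduce E->T. Stack=[T * ( ( E] ptr=5 lookahead=) remaining=[) ) * id $]
Step 11: shift ). Stack=[T * ( ( E )] ptr=6 lookahead=) remaining=[) * id $]
Step 12: reduce F->( E ). Stack=[T * ( F] ptr=6 lookahead=) remaining=[) * id $]
Step 13: reduce T->F. Stack=[T * ( T] ptr=6 lookahead=) remaining=[) * id $]
Step 14: reduce E->T. Stack=[T * ( E] ptr=6 lookahead=) remaining=[) * id $]
Step 15: shift ). Stack=[T * ( E )] ptr=7 lookahead=* remaining=[* id $]
Step 16: reduce F->( E ). Stack=[T * F] ptr=7 lookahead=* remaining=[* id $]
Step 17: reduce T->T * F. Stack=[T] ptr=7 lookahead=* remaining=[* id $]
Step 18: shift *. Stack=[T *] ptr=8 lookahead=id remaining=[id $]
Step 19: shift id. Stack=[T * id] ptr=9 lookahead=$ remaining=[$]
Step 20: reduce F->id. Stack=[T * F] ptr=9 lookahead=$ remaining=[$]
Step 21: reduce T->T * F. Stack=[T] ptr=9 lookahead=$ remaining=[$]
Step 22: reduce E->T. Stack=[E] ptr=9 lookahead=$ remaining=[$]
Step 23: accept. Stack=[E] ptr=9 lookahead=$ remaining=[$]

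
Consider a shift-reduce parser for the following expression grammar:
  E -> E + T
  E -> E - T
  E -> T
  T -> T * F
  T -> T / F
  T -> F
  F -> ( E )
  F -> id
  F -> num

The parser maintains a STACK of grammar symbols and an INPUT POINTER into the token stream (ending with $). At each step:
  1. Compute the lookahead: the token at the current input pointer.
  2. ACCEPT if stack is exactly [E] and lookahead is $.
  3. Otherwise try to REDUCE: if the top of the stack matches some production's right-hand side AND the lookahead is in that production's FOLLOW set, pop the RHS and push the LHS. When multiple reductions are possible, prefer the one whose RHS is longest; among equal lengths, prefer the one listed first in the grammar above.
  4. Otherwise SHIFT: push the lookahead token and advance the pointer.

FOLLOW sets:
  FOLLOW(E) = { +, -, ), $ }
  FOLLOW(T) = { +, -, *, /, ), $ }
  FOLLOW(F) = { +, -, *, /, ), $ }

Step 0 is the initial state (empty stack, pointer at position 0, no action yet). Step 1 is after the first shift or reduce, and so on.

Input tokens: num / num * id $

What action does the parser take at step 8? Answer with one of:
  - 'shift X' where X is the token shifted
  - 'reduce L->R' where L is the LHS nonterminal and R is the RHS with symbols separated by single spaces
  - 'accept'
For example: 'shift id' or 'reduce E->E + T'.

Step 1: shift num. Stack=[num] ptr=1 lookahead=/ remaining=[/ num * id $]
Step 2: reduce F->num. Stack=[F] ptr=1 lookahead=/ remaining=[/ num * id $]
Step 3: reduce T->F. Stack=[T] ptr=1 lookahead=/ remaining=[/ num * id $]
Step 4: shift /. Stack=[T /] ptr=2 lookahead=num remaining=[num * id $]
Step 5: shift num. Stack=[T / num] ptr=3 lookahead=* remaining=[* id $]
Step 6: reduce F->num. Stack=[T / F] ptr=3 lookahead=* remaining=[* id $]
Step 7: reduce T->T / F. Stack=[T] ptr=3 lookahead=* remaining=[* id $]
Step 8: shift *. Stack=[T *] ptr=4 lookahead=id remaining=[id $]

Answer: shift *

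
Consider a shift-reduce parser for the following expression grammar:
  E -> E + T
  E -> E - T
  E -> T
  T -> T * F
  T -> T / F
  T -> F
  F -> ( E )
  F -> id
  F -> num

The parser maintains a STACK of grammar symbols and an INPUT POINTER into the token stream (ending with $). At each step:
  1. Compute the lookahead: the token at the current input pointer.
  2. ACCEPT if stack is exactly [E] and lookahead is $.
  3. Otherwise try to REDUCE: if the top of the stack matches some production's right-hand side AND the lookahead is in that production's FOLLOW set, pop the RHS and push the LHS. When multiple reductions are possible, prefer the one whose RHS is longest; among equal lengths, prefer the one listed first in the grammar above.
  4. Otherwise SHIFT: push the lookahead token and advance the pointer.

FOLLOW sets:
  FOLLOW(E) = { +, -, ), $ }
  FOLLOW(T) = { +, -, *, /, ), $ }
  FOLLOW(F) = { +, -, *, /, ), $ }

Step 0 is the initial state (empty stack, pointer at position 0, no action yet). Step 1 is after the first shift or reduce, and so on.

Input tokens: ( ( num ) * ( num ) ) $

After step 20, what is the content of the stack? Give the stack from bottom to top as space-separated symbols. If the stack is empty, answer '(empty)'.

Answer: ( E )

Derivation:
Step 1: shift (. Stack=[(] ptr=1 lookahead=( remaining=[( num ) * ( num ) ) $]
Step 2: shift (. Stack=[( (] ptr=2 lookahead=num remaining=[num ) * ( num ) ) $]
Step 3: shift num. Stack=[( ( num] ptr=3 lookahead=) remaining=[) * ( num ) ) $]
Step 4: reduce F->num. Stack=[( ( F] ptr=3 lookahead=) remaining=[) * ( num ) ) $]
Step 5: reduce T->F. Stack=[( ( T] ptr=3 lookahead=) remaining=[) * ( num ) ) $]
Step 6: reduce E->T. Stack=[( ( E] ptr=3 lookahead=) remaining=[) * ( num ) ) $]
Step 7: shift ). Stack=[( ( E )] ptr=4 lookahead=* remaining=[* ( num ) ) $]
Step 8: reduce F->( E ). Stack=[( F] ptr=4 lookahead=* remaining=[* ( num ) ) $]
Step 9: reduce T->F. Stack=[( T] ptr=4 lookahead=* remaining=[* ( num ) ) $]
Step 10: shift *. Stack=[( T *] ptr=5 lookahead=( remaining=[( num ) ) $]
Step 11: shift (. Stack=[( T * (] ptr=6 lookahead=num remaining=[num ) ) $]
Step 12: shift num. Stack=[( T * ( num] ptr=7 lookahead=) remaining=[) ) $]
Step 13: reduce F->num. Stack=[( T * ( F] ptr=7 lookahead=) remaining=[) ) $]
Step 14: reduce T->F. Stack=[( T * ( T] ptr=7 lookahead=) remaining=[) ) $]
Step 15: reduce E->T. Stack=[( T * ( E] ptr=7 lookahead=) remaining=[) ) $]
Step 16: shift ). Stack=[( T * ( E )] ptr=8 lookahead=) remaining=[) $]
Step 17: reduce F->( E ). Stack=[( T * F] ptr=8 lookahead=) remaining=[) $]
Step 18: reduce T->T * F. Stack=[( T] ptr=8 lookahead=) remaining=[) $]
Step 19: reduce E->T. Stack=[( E] ptr=8 lookahead=) remaining=[) $]
Step 20: shift ). Stack=[( E )] ptr=9 lookahead=$ remaining=[$]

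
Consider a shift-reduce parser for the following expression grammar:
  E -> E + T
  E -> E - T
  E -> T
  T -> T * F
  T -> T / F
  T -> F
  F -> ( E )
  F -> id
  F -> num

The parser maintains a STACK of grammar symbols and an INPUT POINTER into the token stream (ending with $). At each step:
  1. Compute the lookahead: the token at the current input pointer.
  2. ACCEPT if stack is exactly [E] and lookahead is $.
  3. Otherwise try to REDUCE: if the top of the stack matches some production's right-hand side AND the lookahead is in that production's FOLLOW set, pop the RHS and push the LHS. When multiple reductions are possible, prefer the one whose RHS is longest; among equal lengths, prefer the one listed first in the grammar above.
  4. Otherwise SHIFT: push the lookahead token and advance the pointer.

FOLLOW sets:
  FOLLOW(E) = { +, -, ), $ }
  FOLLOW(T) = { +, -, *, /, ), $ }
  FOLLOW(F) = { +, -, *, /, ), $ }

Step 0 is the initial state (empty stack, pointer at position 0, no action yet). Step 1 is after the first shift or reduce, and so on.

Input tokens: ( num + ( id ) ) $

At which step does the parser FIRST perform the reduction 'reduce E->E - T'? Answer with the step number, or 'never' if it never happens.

Answer: never

Derivation:
Step 1: shift (. Stack=[(] ptr=1 lookahead=num remaining=[num + ( id ) ) $]
Step 2: shift num. Stack=[( num] ptr=2 lookahead=+ remaining=[+ ( id ) ) $]
Step 3: reduce F->num. Stack=[( F] ptr=2 lookahead=+ remaining=[+ ( id ) ) $]
Step 4: reduce T->F. Stack=[( T] ptr=2 lookahead=+ remaining=[+ ( id ) ) $]
Step 5: reduce E->T. Stack=[( E] ptr=2 lookahead=+ remaining=[+ ( id ) ) $]
Step 6: shift +. Stack=[( E +] ptr=3 lookahead=( remaining=[( id ) ) $]
Step 7: shift (. Stack=[( E + (] ptr=4 lookahead=id remaining=[id ) ) $]
Step 8: shift id. Stack=[( E + ( id] ptr=5 lookahead=) remaining=[) ) $]
Step 9: reduce F->id. Stack=[( E + ( F] ptr=5 lookahead=) remaining=[) ) $]
Step 10: reduce T->F. Stack=[( E + ( T] ptr=5 lookahead=) remaining=[) ) $]
Step 11: reduce E->T. Stack=[( E + ( E] ptr=5 lookahead=) remaining=[) ) $]
Step 12: shift ). Stack=[( E + ( E )] ptr=6 lookahead=) remaining=[) $]
Step 13: reduce F->( E ). Stack=[( E + F] ptr=6 lookahead=) remaining=[) $]
Step 14: reduce T->F. Stack=[( E + T] ptr=6 lookahead=) remaining=[) $]
Step 15: reduce E->E + T. Stack=[( E] ptr=6 lookahead=) remaining=[) $]
Step 16: shift ). Stack=[( E )] ptr=7 lookahead=$ remaining=[$]
Step 17: reduce F->( E ). Stack=[F] ptr=7 lookahead=$ remaining=[$]
Step 18: reduce T->F. Stack=[T] ptr=7 lookahead=$ remaining=[$]
Step 19: reduce E->T. Stack=[E] ptr=7 lookahead=$ remaining=[$]
Step 20: accept. Stack=[E] ptr=7 lookahead=$ remaining=[$]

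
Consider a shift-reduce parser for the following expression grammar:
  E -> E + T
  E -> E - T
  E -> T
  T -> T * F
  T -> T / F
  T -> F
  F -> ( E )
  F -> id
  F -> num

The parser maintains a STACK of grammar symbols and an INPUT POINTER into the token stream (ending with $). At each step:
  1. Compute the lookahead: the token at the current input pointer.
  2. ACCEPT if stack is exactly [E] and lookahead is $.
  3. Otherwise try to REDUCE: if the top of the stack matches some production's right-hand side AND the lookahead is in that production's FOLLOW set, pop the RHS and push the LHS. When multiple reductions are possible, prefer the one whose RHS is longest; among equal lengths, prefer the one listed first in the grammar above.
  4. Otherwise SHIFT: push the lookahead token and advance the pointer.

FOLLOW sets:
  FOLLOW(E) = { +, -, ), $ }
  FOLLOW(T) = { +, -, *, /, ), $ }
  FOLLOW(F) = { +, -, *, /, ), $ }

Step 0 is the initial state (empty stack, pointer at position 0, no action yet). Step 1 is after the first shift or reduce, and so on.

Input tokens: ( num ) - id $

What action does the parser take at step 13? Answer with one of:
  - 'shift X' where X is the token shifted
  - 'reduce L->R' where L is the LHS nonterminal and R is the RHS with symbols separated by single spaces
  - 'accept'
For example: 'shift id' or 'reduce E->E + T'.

Answer: reduce T->F

Derivation:
Step 1: shift (. Stack=[(] ptr=1 lookahead=num remaining=[num ) - id $]
Step 2: shift num. Stack=[( num] ptr=2 lookahead=) remaining=[) - id $]
Step 3: reduce F->num. Stack=[( F] ptr=2 lookahead=) remaining=[) - id $]
Step 4: reduce T->F. Stack=[( T] ptr=2 lookahead=) remaining=[) - id $]
Step 5: reduce E->T. Stack=[( E] ptr=2 lookahead=) remaining=[) - id $]
Step 6: shift ). Stack=[( E )] ptr=3 lookahead=- remaining=[- id $]
Step 7: reduce F->( E ). Stack=[F] ptr=3 lookahead=- remaining=[- id $]
Step 8: reduce T->F. Stack=[T] ptr=3 lookahead=- remaining=[- id $]
Step 9: reduce E->T. Stack=[E] ptr=3 lookahead=- remaining=[- id $]
Step 10: shift -. Stack=[E -] ptr=4 lookahead=id remaining=[id $]
Step 11: shift id. Stack=[E - id] ptr=5 lookahead=$ remaining=[$]
Step 12: reduce F->id. Stack=[E - F] ptr=5 lookahead=$ remaining=[$]
Step 13: reduce T->F. Stack=[E - T] ptr=5 lookahead=$ remaining=[$]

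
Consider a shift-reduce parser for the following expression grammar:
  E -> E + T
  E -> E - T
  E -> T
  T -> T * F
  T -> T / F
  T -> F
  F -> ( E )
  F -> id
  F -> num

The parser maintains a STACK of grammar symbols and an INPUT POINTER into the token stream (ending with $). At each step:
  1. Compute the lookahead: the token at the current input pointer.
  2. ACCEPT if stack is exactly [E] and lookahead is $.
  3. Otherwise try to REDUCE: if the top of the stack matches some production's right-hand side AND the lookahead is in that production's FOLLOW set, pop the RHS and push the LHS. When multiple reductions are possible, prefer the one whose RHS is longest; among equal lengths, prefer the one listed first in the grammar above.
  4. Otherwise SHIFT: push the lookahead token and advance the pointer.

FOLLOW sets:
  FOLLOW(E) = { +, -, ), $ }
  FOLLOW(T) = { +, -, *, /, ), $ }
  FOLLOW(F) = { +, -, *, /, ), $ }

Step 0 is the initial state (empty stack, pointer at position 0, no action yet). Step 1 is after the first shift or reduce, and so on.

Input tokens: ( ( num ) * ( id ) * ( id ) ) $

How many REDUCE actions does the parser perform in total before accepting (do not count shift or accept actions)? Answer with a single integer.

Answer: 19

Derivation:
Step 1: shift (. Stack=[(] ptr=1 lookahead=( remaining=[( num ) * ( id ) * ( id ) ) $]
Step 2: shift (. Stack=[( (] ptr=2 lookahead=num remaining=[num ) * ( id ) * ( id ) ) $]
Step 3: shift num. Stack=[( ( num] ptr=3 lookahead=) remaining=[) * ( id ) * ( id ) ) $]
Step 4: reduce F->num. Stack=[( ( F] ptr=3 lookahead=) remaining=[) * ( id ) * ( id ) ) $]
Step 5: reduce T->F. Stack=[( ( T] ptr=3 lookahead=) remaining=[) * ( id ) * ( id ) ) $]
Step 6: reduce E->T. Stack=[( ( E] ptr=3 lookahead=) remaining=[) * ( id ) * ( id ) ) $]
Step 7: shift ). Stack=[( ( E )] ptr=4 lookahead=* remaining=[* ( id ) * ( id ) ) $]
Step 8: reduce F->( E ). Stack=[( F] ptr=4 lookahead=* remaining=[* ( id ) * ( id ) ) $]
Step 9: reduce T->F. Stack=[( T] ptr=4 lookahead=* remaining=[* ( id ) * ( id ) ) $]
Step 10: shift *. Stack=[( T *] ptr=5 lookahead=( remaining=[( id ) * ( id ) ) $]
Step 11: shift (. Stack=[( T * (] ptr=6 lookahead=id remaining=[id ) * ( id ) ) $]
Step 12: shift id. Stack=[( T * ( id] ptr=7 lookahead=) remaining=[) * ( id ) ) $]
Step 13: reduce F->id. Stack=[( T * ( F] ptr=7 lookahead=) remaining=[) * ( id ) ) $]
Step 14: reduce T->F. Stack=[( T * ( T] ptr=7 lookahead=) remaining=[) * ( id ) ) $]
Step 15: reduce E->T. Stack=[( T * ( E] ptr=7 lookahead=) remaining=[) * ( id ) ) $]
Step 16: shift ). Stack=[( T * ( E )] ptr=8 lookahead=* remaining=[* ( id ) ) $]
Step 17: reduce F->( E ). Stack=[( T * F] ptr=8 lookahead=* remaining=[* ( id ) ) $]
Step 18: reduce T->T * F. Stack=[( T] ptr=8 lookahead=* remaining=[* ( id ) ) $]
Step 19: shift *. Stack=[( T *] ptr=9 lookahead=( remaining=[( id ) ) $]
Step 20: shift (. Stack=[( T * (] ptr=10 lookahead=id remaining=[id ) ) $]
Step 21: shift id. Stack=[( T * ( id] ptr=11 lookahead=) remaining=[) ) $]
Step 22: reduce F->id. Stack=[( T * ( F] ptr=11 lookahead=) remaining=[) ) $]
Step 23: reduce T->F. Stack=[( T * ( T] ptr=11 lookahead=) remaining=[) ) $]
Step 24: reduce E->T. Stack=[( T * ( E] ptr=11 lookahead=) remaining=[) ) $]
Step 25: shift ). Stack=[( T * ( E )] ptr=12 lookahead=) remaining=[) $]
Step 26: reduce F->( E ). Stack=[( T * F] ptr=12 lookahead=) remaining=[) $]
Step 27: reduce T->T * F. Stack=[( T] ptr=12 lookahead=) remaining=[) $]
Step 28: reduce E->T. Stack=[( E] ptr=12 lookahead=) remaining=[) $]
Step 29: shift ). Stack=[( E )] ptr=13 lookahead=$ remaining=[$]
Step 30: reduce F->( E ). Stack=[F] ptr=13 lookahead=$ remaining=[$]
Step 31: reduce T->F. Stack=[T] ptr=13 lookahead=$ remaining=[$]
Step 32: reduce E->T. Stack=[E] ptr=13 lookahead=$ remaining=[$]
Step 33: accept. Stack=[E] ptr=13 lookahead=$ remaining=[$]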